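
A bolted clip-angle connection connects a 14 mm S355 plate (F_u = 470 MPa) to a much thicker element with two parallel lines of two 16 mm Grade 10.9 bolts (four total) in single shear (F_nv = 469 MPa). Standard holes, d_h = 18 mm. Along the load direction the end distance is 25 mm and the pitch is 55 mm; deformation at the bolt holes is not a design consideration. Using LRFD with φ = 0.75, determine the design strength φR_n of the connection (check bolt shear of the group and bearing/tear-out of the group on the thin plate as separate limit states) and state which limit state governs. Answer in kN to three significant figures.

Bolt shear: A_b = π·16²/4 = 201.1 mm²; R_n = 469 × 201.1 × 4 × 1 / 1000 = 377.2 kN → 0.75 × 377.2 = 283 kN.
Bearing (1.5 l_c t F_u ≤ 3.0 d t F_u): upper limit = 3.0·16·14·470 / 1000 = 315.8 kN.
  Edge l_c = 25 − 18/2 = 16 → r_n = 157.9 kN; interior l_c = 55 − 18 = 37 → r_n = 315.8 kN.
  R_n,bearing = 2·157.9 + 2·315.8 = 947.5 kN → 0.75 × 947.5 = 711 kN.
Bolt shear governs: 283 kN.

283 kN (bolt shear governs)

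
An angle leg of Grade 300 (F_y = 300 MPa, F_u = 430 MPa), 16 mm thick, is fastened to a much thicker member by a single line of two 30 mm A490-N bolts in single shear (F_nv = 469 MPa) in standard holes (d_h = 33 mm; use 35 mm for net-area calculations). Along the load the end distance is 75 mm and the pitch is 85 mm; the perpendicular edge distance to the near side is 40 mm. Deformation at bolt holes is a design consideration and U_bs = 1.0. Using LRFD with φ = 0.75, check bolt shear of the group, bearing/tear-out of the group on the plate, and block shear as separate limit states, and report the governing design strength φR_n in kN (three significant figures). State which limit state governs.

Bolt shear: A_b = π·30²/4 = 706.9 mm²; R_n = 469 × 706.9 × 2 × 1 / 1000 = 663 kN → 0.75 × 663 = 497 kN.
Bearing: edge l_c = 58.5, r_n = 483 kN; interior l_c = 52, r_n = 429.3 kN; R_n = 483 + 1·429.3 = 912.3 kN → 684 kN.
Block shear: A_gv = 2560, A_nv = 1720, A_nt = 360 mm²; R_n = min(0.6F_uA_nv, 0.6F_yA_gv) + U_bs·F_u·A_nt = 598.6 kN → 449 kN.
Block shear governs: 449 kN.

449 kN (block shear governs)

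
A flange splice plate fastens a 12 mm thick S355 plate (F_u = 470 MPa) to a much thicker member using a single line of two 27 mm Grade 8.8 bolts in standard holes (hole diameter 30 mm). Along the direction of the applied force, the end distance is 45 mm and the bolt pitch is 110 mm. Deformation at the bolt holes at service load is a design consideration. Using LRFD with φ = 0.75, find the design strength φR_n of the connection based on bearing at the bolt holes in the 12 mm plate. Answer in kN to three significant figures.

Per bolt r_n = 1.2 l_c t F_u ≤ 2.4 d t F_u; upper limit = 2.4 × 27 × 12 × 470 / 1000 = 365.5 kN.
Edge bolt: l_c = 45 − 30/2 = 30 mm → 1.2 × 30 × 12 × 470 / 1000 = 203 → r_n = 203 kN.
Interior bolts: l_c = 110 − 30 = 80 mm → 1.2 × 80 × 12 × 470 / 1000 = 541.4 → r_n = 365.5 kN.
R_n = 1 × 203 + 1 × 365.5 = 568.5 kN.
Design strength φR_n = 0.75 × 568.5 = 426 kN.

426 kN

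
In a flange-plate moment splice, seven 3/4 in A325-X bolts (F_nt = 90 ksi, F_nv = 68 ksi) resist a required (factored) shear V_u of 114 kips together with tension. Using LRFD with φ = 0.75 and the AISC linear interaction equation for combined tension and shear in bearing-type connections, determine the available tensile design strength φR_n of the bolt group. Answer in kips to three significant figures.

A_b = π·0.75²/4 = 0.4418 in²; f_rv = 114 / (7 × 0.4418) = 36.86 ksi.
F'_nt = 1.3 F_nt − (F_nt / φF_nv) f_rv = 1.3·90 − (90/(0.75·68))·36.86 = 51.95 ksi, capped at F_nt → F'_nt = 51.95 ksi.
R_n = F'_nt · A_b · n = 51.95 × 0.4418 × 7 = 160.6 kips.
Design strength φR_n = 0.75 × 160.6 = 120 kips.

120 kips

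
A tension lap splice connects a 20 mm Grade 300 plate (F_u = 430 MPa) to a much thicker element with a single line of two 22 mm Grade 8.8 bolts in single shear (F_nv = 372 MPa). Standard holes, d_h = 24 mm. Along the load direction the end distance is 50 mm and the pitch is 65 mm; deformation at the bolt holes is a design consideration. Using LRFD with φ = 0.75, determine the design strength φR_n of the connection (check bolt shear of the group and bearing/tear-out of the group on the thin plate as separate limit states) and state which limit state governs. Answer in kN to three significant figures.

Bolt shear: A_b = π·22²/4 = 380.1 mm²; R_n = 372 × 380.1 × 2 × 1 / 1000 = 282.8 kN → 0.75 × 282.8 = 212 kN.
Bearing (1.2 l_c t F_u ≤ 2.4 d t F_u): upper limit = 2.4·22·20·430 / 1000 = 454.1 kN.
  Edge l_c = 50 − 24/2 = 38 → r_n = 392.2 kN; interior l_c = 65 − 24 = 41 → r_n = 423.1 kN.
  R_n,bearing = 1·392.2 + 1·423.1 = 815.3 kN → 0.75 × 815.3 = 611 kN.
Bolt shear governs: 212 kN.

212 kN (bolt shear governs)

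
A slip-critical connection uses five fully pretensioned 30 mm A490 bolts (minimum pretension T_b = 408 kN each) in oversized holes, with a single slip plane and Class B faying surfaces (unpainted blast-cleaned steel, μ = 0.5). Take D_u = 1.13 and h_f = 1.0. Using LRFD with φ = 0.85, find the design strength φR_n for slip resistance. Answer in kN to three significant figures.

R_n = μ · D_u · h_f · T_b · n_s · n_b = 0.5 × 1.13 × 1.0 × 408 × 1 × 5 = 1153 kN.
Design strength φR_n = 0.85 × 1153 = 980 kN.

980 kN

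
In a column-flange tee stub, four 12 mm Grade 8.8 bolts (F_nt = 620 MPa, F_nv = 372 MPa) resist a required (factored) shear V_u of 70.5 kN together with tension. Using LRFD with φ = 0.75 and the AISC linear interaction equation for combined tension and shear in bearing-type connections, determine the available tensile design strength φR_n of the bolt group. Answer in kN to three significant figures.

A_b = π·12²/4 = 113.1 mm²; f_rv = 70.5 × 1000 / (4 × 113.1) = 155.8 MPa.
F'_nt = 1.3 F_nt − (F_nt / φF_nv) f_rv = 1.3·620 − (620/(0.75·372))·155.8 = 459.7 MPa, capped at F_nt → F'_nt = 459.7 MPa.
R_n = F'_nt · A_b · n = 459.7 × 113.1 × 4 / 1000 = 208 kN.
Design strength φR_n = 0.75 × 208 = 156 kN.

156 kN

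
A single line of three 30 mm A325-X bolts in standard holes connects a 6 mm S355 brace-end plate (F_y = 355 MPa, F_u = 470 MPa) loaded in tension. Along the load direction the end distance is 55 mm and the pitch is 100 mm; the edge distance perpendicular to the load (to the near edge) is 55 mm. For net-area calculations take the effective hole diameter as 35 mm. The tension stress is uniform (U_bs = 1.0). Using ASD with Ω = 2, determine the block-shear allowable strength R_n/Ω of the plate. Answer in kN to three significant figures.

195 kN

Shear plane L_v = 55 + 2·100 = 255 mm; A_gv = 255 × 6 = 1530 mm².
A_nv = (255 − 2.5·35) × 6 = 1005 mm².
A_nt = (55 − 0.5·35) × 6 = 225 mm².
0.6 F_u A_nv = 283.4 kN; 0.6 F_y A_gv = 325.9 kN → shear rupture governs the shear term.
R_n = 283.4 + 1.0 × 470 × 225 / 1000 = 389.2 kN.
Allowable strength R_n/Ω = 389.2 / 2 = 195 kN.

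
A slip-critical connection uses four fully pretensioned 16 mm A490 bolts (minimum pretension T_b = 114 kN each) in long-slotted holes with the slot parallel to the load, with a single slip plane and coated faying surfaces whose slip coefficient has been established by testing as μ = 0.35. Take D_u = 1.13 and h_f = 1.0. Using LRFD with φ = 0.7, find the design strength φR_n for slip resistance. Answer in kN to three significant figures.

126 kN

R_n = μ · D_u · h_f · T_b · n_s · n_b = 0.35 × 1.13 × 1.0 × 114 × 1 × 4 = 180.3 kN.
Design strength φR_n = 0.7 × 180.3 = 126 kN.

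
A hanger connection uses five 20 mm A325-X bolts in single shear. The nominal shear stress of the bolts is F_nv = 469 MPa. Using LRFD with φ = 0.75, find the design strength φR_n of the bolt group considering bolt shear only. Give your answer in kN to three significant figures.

A_b = π × 20² / 4 = 314.2 mm².
R_n = F_nv · A_b · n · n_s = 469 × 314.2 × 5 × 1 / 1000 = 736.7 kN.
Design strength φR_n = 0.75 × 736.7 = 553 kN.

553 kN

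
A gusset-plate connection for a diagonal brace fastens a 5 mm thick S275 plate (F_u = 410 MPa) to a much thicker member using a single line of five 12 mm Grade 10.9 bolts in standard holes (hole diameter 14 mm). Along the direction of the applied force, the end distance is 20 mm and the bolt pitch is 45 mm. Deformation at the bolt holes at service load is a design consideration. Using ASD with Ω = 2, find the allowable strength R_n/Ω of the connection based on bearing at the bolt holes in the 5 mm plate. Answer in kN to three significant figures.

134 kN

Per bolt r_n = 1.2 l_c t F_u ≤ 2.4 d t F_u; upper limit = 2.4 × 12 × 5 × 410 / 1000 = 59.04 kN.
Edge bolt: l_c = 20 − 14/2 = 13 mm → 1.2 × 13 × 5 × 410 / 1000 = 31.98 → r_n = 31.98 kN.
Interior bolts: l_c = 45 − 14 = 31 mm → 1.2 × 31 × 5 × 410 / 1000 = 76.26 → r_n = 59.04 kN.
R_n = 1 × 31.98 + 4 × 59.04 = 268.1 kN.
Allowable strength R_n/Ω = 268.1 / 2 = 134 kN.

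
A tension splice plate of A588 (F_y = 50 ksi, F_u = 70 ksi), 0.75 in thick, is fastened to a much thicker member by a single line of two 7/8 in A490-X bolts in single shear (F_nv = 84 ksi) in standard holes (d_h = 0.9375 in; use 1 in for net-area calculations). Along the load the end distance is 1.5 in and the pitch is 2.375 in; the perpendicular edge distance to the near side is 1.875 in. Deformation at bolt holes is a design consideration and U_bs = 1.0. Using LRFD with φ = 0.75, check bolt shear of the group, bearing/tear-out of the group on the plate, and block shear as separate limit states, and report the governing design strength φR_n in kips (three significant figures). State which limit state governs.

75.8 kips (bolt shear governs)

Bolt shear: A_b = π·0.875²/4 = 0.6013 in²; R_n = 84 × 0.6013 × 2 × 1 = 101 kips → 0.75 × 101 = 75.8 kips.
Bearing: edge l_c = 1.031, r_n = 64.97 kips; interior l_c = 1.438, r_n = 90.56 kips; R_n = 64.97 + 1·90.56 = 155.5 kips → 117 kips.
Block shear: A_gv = 2.906, A_nv = 1.781, A_nt = 1.031 in²; R_n = min(0.6F_uA_nv, 0.6F_yA_gv) + U_bs·F_u·A_nt = 147 kips → 110 kips.
Bolt shear governs: 75.8 kips.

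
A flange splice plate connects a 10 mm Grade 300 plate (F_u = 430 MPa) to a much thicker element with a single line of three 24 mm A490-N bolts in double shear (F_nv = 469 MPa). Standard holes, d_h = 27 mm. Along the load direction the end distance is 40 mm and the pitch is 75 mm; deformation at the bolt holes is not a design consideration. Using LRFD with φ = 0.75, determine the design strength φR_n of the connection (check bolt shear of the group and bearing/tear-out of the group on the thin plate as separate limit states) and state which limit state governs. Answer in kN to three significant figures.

Bolt shear: A_b = π·24²/4 = 452.4 mm²; R_n = 469 × 452.4 × 3 × 2 / 1000 = 1273 kN → 0.75 × 1273 = 955 kN.
Bearing (1.5 l_c t F_u ≤ 3.0 d t F_u): upper limit = 3.0·24·10·430 / 1000 = 309.6 kN.
  Edge l_c = 40 − 27/2 = 26.5 → r_n = 170.9 kN; interior l_c = 75 − 27 = 48 → r_n = 309.6 kN.
  R_n,bearing = 1·170.9 + 2·309.6 = 790.1 kN → 0.75 × 790.1 = 593 kN.
Bearing governs: 593 kN.

593 kN (bearing governs)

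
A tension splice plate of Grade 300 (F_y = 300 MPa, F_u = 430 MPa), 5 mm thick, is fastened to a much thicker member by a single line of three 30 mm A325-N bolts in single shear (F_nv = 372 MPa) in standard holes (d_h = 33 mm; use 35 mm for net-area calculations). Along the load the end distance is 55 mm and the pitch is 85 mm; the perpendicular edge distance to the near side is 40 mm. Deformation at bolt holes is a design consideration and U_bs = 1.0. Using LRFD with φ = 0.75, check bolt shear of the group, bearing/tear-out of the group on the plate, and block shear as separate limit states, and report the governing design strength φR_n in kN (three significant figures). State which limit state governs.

169 kN (block shear governs)

Bolt shear: A_b = π·30²/4 = 706.9 mm²; R_n = 372 × 706.9 × 3 × 1 / 1000 = 788.9 kN → 0.75 × 788.9 = 592 kN.
Bearing: edge l_c = 38.5, r_n = 99.33 kN; interior l_c = 52, r_n = 134.2 kN; R_n = 99.33 + 2·134.2 = 367.6 kN → 276 kN.
Block shear: A_gv = 1125, A_nv = 687.5, A_nt = 112.5 mm²; R_n = min(0.6F_uA_nv, 0.6F_yA_gv) + U_bs·F_u·A_nt = 225.8 kN → 169 kN.
Block shear governs: 169 kN.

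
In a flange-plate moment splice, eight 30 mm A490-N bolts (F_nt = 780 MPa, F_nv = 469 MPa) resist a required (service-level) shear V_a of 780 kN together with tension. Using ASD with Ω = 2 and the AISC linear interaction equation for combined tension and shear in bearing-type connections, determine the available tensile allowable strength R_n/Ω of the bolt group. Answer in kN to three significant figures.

A_b = π·30²/4 = 706.9 mm²; f_rv = 780 × 1000 / (8 × 706.9) = 137.9 MPa.
F'_nt = 1.3 F_nt − (Ω F_nt / F_nv) f_rv = 1.3·780 − (2·780/469)·137.9 = 555.2 MPa, capped at F_nt → F'_nt = 555.2 MPa.
R_n = F'_nt · A_b · n = 555.2 × 706.9 × 8 / 1000 = 3140 kN.
Allowable strength R_n/Ω = 3140 / 2 = 1570 kN.

1570 kN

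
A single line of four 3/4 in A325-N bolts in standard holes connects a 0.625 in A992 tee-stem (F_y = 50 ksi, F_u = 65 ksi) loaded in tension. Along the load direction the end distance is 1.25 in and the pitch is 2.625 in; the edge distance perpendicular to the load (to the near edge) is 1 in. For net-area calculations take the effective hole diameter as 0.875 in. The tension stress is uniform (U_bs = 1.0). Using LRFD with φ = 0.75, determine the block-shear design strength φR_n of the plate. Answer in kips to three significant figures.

Shear plane L_v = 1.25 + 3·2.625 = 9.125 in; A_gv = 9.125 × 0.625 = 5.703 in².
A_nv = (9.125 − 3.5·0.875) × 0.625 = 3.789 in².
A_nt = (1 − 0.5·0.875) × 0.625 = 0.3516 in².
0.6 F_u A_nv = 147.8 kips; 0.6 F_y A_gv = 171.1 kips → shear rupture governs the shear term.
R_n = 147.8 + 1.0 × 65 × 0.3516 = 170.6 kips.
Design strength φR_n = 0.75 × 170.6 = 128 kips.

128 kips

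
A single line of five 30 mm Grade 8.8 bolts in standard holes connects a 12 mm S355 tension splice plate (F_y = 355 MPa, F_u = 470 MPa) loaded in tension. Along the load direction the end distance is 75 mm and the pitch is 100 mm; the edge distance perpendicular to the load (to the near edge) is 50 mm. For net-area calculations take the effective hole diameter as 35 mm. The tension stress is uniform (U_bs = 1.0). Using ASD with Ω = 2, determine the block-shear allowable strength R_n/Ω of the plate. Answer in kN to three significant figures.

629 kN

Shear plane L_v = 75 + 4·100 = 475 mm; A_gv = 475 × 12 = 5700 mm².
A_nv = (475 − 4.5·35) × 12 = 3810 mm².
A_nt = (50 − 0.5·35) × 12 = 390 mm².
0.6 F_u A_nv = 1074 kN; 0.6 F_y A_gv = 1214 kN → shear rupture governs the shear term.
R_n = 1074 + 1.0 × 470 × 390 / 1000 = 1258 kN.
Allowable strength R_n/Ω = 1258 / 2 = 629 kN.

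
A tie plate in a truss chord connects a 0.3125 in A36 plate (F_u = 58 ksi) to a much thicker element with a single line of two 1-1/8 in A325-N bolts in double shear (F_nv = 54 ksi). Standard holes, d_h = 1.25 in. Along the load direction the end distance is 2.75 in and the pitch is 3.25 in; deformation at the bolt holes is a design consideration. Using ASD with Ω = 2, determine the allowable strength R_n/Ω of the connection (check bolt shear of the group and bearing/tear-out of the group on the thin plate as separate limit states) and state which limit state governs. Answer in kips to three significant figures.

Bolt shear: A_b = π·1.125²/4 = 0.994 in²; R_n = 54 × 0.994 × 2 × 2 = 214.7 kips → 214.7 / 2 = 107 kips.
Bearing (1.2 l_c t F_u ≤ 2.4 d t F_u): upper limit = 2.4·1.125·0.3125·58 = 48.94 kips.
  Edge l_c = 2.75 − 1.25/2 = 2.125 → r_n = 46.22 kips; interior l_c = 3.25 − 1.25 = 2 → r_n = 43.5 kips.
  R_n,bearing = 1·46.22 + 1·43.5 = 89.72 kips → 89.72 / 2 = 44.9 kips.
Bearing governs: 44.9 kips.

44.9 kips (bearing governs)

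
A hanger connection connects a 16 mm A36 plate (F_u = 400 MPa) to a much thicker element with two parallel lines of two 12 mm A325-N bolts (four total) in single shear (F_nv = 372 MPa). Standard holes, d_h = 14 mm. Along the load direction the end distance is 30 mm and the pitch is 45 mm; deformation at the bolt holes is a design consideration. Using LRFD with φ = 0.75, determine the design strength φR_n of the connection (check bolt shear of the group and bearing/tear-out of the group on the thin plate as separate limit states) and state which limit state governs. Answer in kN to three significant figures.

126 kN (bolt shear governs)

Bolt shear: A_b = π·12²/4 = 113.1 mm²; R_n = 372 × 113.1 × 4 × 1 / 1000 = 168.3 kN → 0.75 × 168.3 = 126 kN.
Bearing (1.2 l_c t F_u ≤ 2.4 d t F_u): upper limit = 2.4·12·16·400 / 1000 = 184.3 kN.
  Edge l_c = 30 − 14/2 = 23 → r_n = 176.6 kN; interior l_c = 45 − 14 = 31 → r_n = 184.3 kN.
  R_n,bearing = 2·176.6 + 2·184.3 = 721.9 kN → 0.75 × 721.9 = 541 kN.
Bolt shear governs: 126 kN.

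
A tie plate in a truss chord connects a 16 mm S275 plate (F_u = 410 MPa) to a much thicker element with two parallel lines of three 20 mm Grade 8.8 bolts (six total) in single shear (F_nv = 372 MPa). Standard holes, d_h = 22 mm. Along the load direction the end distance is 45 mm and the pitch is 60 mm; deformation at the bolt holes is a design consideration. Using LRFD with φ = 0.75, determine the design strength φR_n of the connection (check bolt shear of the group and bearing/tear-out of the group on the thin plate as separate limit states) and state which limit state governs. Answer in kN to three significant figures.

Bolt shear: A_b = π·20²/4 = 314.2 mm²; R_n = 372 × 314.2 × 6 × 1 / 1000 = 701.2 kN → 0.75 × 701.2 = 526 kN.
Bearing (1.2 l_c t F_u ≤ 2.4 d t F_u): upper limit = 2.4·20·16·410 / 1000 = 314.9 kN.
  Edge l_c = 45 − 22/2 = 34 → r_n = 267.6 kN; interior l_c = 60 − 22 = 38 → r_n = 299.1 kN.
  R_n,bearing = 2·267.6 + 4·299.1 = 1732 kN → 0.75 × 1732 = 1300 kN.
Bolt shear governs: 526 kN.

526 kN (bolt shear governs)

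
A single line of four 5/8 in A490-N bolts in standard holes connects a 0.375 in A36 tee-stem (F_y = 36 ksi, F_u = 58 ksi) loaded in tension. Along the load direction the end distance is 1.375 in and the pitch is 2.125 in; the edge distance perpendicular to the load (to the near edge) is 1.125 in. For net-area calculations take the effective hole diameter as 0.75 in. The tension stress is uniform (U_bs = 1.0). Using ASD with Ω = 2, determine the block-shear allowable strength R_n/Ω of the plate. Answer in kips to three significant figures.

39.5 kips

Shear plane L_v = 1.375 + 3·2.125 = 7.75 in; A_gv = 7.75 × 0.375 = 2.906 in².
A_nv = (7.75 − 3.5·0.75) × 0.375 = 1.922 in².
A_nt = (1.125 − 0.5·0.75) × 0.375 = 0.2812 in².
0.6 F_u A_nv = 66.88 kips; 0.6 F_y A_gv = 62.77 kips → shear yielding governs the shear term.
R_n = 62.77 + 1.0 × 58 × 0.2812 = 79.09 kips.
Allowable strength R_n/Ω = 79.09 / 2 = 39.5 kips.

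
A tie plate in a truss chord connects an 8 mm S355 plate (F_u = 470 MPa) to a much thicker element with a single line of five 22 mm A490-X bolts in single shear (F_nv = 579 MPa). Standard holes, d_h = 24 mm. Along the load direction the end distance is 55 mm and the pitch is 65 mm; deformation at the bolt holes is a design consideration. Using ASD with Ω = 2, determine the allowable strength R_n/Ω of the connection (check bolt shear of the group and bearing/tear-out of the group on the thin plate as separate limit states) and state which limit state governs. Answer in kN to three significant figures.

Bolt shear: A_b = π·22²/4 = 380.1 mm²; R_n = 579 × 380.1 × 5 × 1 / 1000 = 1100 kN → 1100 / 2 = 550 kN.
Bearing (1.2 l_c t F_u ≤ 2.4 d t F_u): upper limit = 2.4·22·8·470 / 1000 = 198.5 kN.
  Edge l_c = 55 − 24/2 = 43 → r_n = 194 kN; interior l_c = 65 − 24 = 41 → r_n = 185 kN.
  R_n,bearing = 1·194 + 4·185 = 934 kN → 934 / 2 = 467 kN.
Bearing governs: 467 kN.

467 kN (bearing governs)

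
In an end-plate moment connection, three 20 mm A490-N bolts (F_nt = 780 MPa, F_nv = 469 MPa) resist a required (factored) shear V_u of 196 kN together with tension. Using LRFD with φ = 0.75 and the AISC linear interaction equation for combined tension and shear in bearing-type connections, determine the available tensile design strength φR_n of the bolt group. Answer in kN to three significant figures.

391 kN

A_b = π·20²/4 = 314.2 mm²; f_rv = 196 × 1000 / (3 × 314.2) = 208 MPa.
F'_nt = 1.3 F_nt − (F_nt / φF_nv) f_rv = 1.3·780 − (780/(0.75·469))·208 = 552.8 MPa, capped at F_nt → F'_nt = 552.8 MPa.
R_n = F'_nt · A_b · n = 552.8 × 314.2 × 3 / 1000 = 521 kN.
Design strength φR_n = 0.75 × 521 = 391 kN.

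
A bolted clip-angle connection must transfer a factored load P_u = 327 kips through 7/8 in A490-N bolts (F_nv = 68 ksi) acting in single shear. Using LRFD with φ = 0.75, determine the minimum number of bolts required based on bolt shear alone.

A_b = π·0.875²/4 = 0.6013 in².
Per-bolt design strength φR_n = 0.75 × 68 × 0.6013 × 1 = 30.67 kips.
n ≥ 327 / 30.67 = 10.66 → use 11 bolts.

11 bolts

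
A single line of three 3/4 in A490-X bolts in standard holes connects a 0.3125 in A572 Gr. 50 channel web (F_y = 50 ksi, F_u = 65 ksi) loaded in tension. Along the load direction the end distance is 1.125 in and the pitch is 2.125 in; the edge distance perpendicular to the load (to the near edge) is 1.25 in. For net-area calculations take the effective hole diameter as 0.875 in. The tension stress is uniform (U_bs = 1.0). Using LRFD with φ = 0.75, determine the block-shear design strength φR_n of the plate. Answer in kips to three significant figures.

Shear plane L_v = 1.125 + 2·2.125 = 5.375 in; A_gv = 5.375 × 0.3125 = 1.68 in².
A_nv = (5.375 − 2.5·0.875) × 0.3125 = 0.9961 in².
A_nt = (1.25 − 0.5·0.875) × 0.3125 = 0.2539 in².
0.6 F_u A_nv = 38.85 kips; 0.6 F_y A_gv = 50.39 kips → shear rupture governs the shear term.
R_n = 38.85 + 1.0 × 65 × 0.2539 = 55.35 kips.
Design strength φR_n = 0.75 × 55.35 = 41.5 kips.

41.5 kips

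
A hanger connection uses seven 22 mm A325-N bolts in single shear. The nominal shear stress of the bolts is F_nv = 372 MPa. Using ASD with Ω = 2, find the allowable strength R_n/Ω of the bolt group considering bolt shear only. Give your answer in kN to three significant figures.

495 kN

A_b = π × 22² / 4 = 380.1 mm².
R_n = F_nv · A_b · n · n_s = 372 × 380.1 × 7 × 1 / 1000 = 989.9 kN.
Allowable strength R_n/Ω = 989.9 / 2 = 495 kN.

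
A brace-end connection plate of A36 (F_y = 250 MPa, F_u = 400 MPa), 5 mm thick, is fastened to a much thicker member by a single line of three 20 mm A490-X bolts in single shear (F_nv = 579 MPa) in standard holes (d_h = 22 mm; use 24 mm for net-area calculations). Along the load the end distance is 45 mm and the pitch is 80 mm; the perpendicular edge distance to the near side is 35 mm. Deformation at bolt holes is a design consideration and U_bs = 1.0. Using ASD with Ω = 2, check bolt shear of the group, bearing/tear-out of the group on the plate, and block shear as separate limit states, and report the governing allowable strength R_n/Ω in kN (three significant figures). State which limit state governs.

Bolt shear: A_b = π·20²/4 = 314.2 mm²; R_n = 579 × 314.2 × 3 × 1 / 1000 = 545.7 kN → 545.7 / 2 = 273 kN.
Bearing: edge l_c = 34, r_n = 81.6 kN; interior l_c = 58, r_n = 96 kN; R_n = 81.6 + 2·96 = 273.6 kN → 137 kN.
Block shear: A_gv = 1025, A_nv = 725, A_nt = 115 mm²; R_n = min(0.6F_uA_nv, 0.6F_yA_gv) + U_bs·F_u·A_nt = 199.8 kN → 99.9 kN.
Block shear governs: 99.9 kN.

99.9 kN (block shear governs)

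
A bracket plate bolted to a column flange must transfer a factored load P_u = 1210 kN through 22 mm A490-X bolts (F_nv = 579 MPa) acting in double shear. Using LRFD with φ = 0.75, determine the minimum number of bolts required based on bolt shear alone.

A_b = π·22²/4 = 380.1 mm².
Per-bolt design strength φR_n = 0.75 × 579 × 380.1 × 2 / 1000 = 330.1 kN.
n ≥ 1210 / 330.1 = 3.665 → use 4 bolts.

4 bolts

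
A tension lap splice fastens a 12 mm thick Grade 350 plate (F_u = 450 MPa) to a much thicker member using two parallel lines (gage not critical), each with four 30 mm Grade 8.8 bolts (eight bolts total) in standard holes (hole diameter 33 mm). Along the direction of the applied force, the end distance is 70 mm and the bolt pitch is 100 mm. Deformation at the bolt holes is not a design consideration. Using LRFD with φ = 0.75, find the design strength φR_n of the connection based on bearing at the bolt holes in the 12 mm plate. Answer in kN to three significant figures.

2840 kN

Per bolt r_n = 1.5 l_c t F_u ≤ 3.0 d t F_u; upper limit = 3.0 × 30 × 12 × 450 / 1000 = 486 kN.
Edge bolt: l_c = 70 − 33/2 = 53.5 mm → 1.5 × 53.5 × 12 × 450 / 1000 = 433.4 → r_n = 433.4 kN.
Interior bolts: l_c = 100 − 33 = 67 mm → 1.5 × 67 × 12 × 450 / 1000 = 542.7 → r_n = 486 kN.
R_n = 2 × 433.4 + 6 × 486 = 3783 kN.
Design strength φR_n = 0.75 × 3783 = 2840 kN.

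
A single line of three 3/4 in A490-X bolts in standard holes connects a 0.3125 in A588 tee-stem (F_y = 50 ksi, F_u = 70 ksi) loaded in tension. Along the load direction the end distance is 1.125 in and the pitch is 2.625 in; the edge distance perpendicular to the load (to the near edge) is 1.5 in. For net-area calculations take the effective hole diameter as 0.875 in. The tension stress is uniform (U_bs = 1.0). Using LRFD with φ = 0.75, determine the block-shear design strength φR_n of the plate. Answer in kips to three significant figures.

58.7 kips

Shear plane L_v = 1.125 + 2·2.625 = 6.375 in; A_gv = 6.375 × 0.3125 = 1.992 in².
A_nv = (6.375 − 2.5·0.875) × 0.3125 = 1.309 in².
A_nt = (1.5 − 0.5·0.875) × 0.3125 = 0.332 in².
0.6 F_u A_nv = 54.96 kips; 0.6 F_y A_gv = 59.77 kips → shear rupture governs the shear term.
R_n = 54.96 + 1.0 × 70 × 0.332 = 78.2 kips.
Design strength φR_n = 0.75 × 78.2 = 58.7 kips.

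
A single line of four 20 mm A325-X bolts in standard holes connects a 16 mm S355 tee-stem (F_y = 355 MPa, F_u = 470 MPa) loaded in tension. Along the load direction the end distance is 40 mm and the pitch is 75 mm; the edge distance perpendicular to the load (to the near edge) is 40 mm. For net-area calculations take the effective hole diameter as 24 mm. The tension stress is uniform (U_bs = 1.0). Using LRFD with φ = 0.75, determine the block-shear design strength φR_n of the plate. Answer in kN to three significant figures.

Shear plane L_v = 40 + 3·75 = 265 mm; A_gv = 265 × 16 = 4240 mm².
A_nv = (265 − 3.5·24) × 16 = 2896 mm².
A_nt = (40 − 0.5·24) × 16 = 448 mm².
0.6 F_u A_nv = 816.7 kN; 0.6 F_y A_gv = 903.1 kN → shear rupture governs the shear term.
R_n = 816.7 + 1.0 × 470 × 448 / 1000 = 1027 kN.
Design strength φR_n = 0.75 × 1027 = 770 kN.

770 kN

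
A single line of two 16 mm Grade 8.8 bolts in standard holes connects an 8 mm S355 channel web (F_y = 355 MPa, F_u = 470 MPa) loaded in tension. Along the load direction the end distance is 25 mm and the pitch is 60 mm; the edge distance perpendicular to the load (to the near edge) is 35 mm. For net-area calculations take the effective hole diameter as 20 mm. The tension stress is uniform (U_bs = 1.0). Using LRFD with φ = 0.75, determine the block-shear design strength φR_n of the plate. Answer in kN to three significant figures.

164 kN

Shear plane L_v = 25 + 1·60 = 85 mm; A_gv = 85 × 8 = 680 mm².
A_nv = (85 − 1.5·20) × 8 = 440 mm².
A_nt = (35 − 0.5·20) × 8 = 200 mm².
0.6 F_u A_nv = 124.1 kN; 0.6 F_y A_gv = 144.8 kN → shear rupture governs the shear term.
R_n = 124.1 + 1.0 × 470 × 200 / 1000 = 218.1 kN.
Design strength φR_n = 0.75 × 218.1 = 164 kN.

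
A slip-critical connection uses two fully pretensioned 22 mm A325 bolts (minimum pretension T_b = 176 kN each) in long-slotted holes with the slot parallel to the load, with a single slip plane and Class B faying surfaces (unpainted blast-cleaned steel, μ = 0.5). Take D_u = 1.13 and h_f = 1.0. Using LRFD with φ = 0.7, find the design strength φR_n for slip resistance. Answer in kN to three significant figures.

R_n = μ · D_u · h_f · T_b · n_s · n_b = 0.5 × 1.13 × 1.0 × 176 × 1 × 2 = 198.9 kN.
Design strength φR_n = 0.7 × 198.9 = 139 kN.

139 kN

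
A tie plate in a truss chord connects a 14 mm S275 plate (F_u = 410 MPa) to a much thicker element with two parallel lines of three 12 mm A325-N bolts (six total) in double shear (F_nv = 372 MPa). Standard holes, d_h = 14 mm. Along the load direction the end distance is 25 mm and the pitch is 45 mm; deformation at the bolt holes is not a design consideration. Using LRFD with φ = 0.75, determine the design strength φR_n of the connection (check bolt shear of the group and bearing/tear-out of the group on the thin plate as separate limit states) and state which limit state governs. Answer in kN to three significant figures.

Bolt shear: A_b = π·12²/4 = 113.1 mm²; R_n = 372 × 113.1 × 6 × 2 / 1000 = 504.9 kN → 0.75 × 504.9 = 379 kN.
Bearing (1.5 l_c t F_u ≤ 3.0 d t F_u): upper limit = 3.0·12·14·410 / 1000 = 206.6 kN.
  Edge l_c = 25 − 14/2 = 18 → r_n = 155 kN; interior l_c = 45 − 14 = 31 → r_n = 206.6 kN.
  R_n,bearing = 2·155 + 4·206.6 = 1137 kN → 0.75 × 1137 = 852 kN.
Bolt shear governs: 379 kN.

379 kN (bolt shear governs)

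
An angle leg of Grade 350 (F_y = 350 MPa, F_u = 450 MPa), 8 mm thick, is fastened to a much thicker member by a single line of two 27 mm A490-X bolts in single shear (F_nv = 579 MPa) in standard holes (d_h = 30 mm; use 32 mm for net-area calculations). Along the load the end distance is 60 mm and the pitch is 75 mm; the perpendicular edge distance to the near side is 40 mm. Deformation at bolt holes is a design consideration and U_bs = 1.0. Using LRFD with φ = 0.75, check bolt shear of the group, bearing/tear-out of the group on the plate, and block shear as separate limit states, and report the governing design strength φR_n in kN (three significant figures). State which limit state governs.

Bolt shear: A_b = π·27²/4 = 572.6 mm²; R_n = 579 × 572.6 × 2 × 1 / 1000 = 663 kN → 0.75 × 663 = 497 kN.
Bearing: edge l_c = 45, r_n = 194.4 kN; interior l_c = 45, r_n = 194.4 kN; R_n = 194.4 + 1·194.4 = 388.8 kN → 292 kN.
Block shear: A_gv = 1080, A_nv = 696, A_nt = 192 mm²; R_n = min(0.6F_uA_nv, 0.6F_yA_gv) + U_bs·F_u·A_nt = 274.3 kN → 206 kN.
Block shear governs: 206 kN.

206 kN (block shear governs)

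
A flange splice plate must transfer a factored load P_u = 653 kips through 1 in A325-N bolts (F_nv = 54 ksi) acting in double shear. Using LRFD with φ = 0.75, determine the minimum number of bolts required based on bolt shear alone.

11 bolts

A_b = π·1²/4 = 0.7854 in².
Per-bolt design strength φR_n = 0.75 × 54 × 0.7854 × 2 = 63.62 kips.
n ≥ 653 / 63.62 = 10.26 → use 11 bolts.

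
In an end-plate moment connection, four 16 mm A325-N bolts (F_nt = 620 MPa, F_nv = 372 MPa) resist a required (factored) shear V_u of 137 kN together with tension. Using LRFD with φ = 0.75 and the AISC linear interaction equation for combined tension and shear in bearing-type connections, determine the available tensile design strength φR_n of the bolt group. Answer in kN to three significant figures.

258 kN

A_b = π·16²/4 = 201.1 mm²; f_rv = 137 × 1000 / (4 × 201.1) = 170.3 MPa.
F'_nt = 1.3 F_nt − (F_nt / φF_nv) f_rv = 1.3·620 − (620/(0.75·372))·170.3 = 427.5 MPa, capped at F_nt → F'_nt = 427.5 MPa.
R_n = F'_nt · A_b · n = 427.5 × 201.1 × 4 / 1000 = 343.8 kN.
Design strength φR_n = 0.75 × 343.8 = 258 kN.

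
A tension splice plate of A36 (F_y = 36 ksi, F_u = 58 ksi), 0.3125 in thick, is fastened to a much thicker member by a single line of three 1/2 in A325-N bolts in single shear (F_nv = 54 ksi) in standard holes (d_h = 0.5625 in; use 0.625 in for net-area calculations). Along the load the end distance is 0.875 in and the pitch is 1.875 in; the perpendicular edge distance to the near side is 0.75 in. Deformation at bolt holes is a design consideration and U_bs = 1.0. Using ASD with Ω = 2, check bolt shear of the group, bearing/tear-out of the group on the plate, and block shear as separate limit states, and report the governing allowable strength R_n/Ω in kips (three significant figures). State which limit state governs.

Bolt shear: A_b = π·0.5²/4 = 0.1963 in²; R_n = 54 × 0.1963 × 3 × 1 = 31.81 kips → 31.81 / 2 = 15.9 kips.
Bearing: edge l_c = 0.5938, r_n = 12.91 kips; interior l_c = 1.312, r_n = 21.75 kips; R_n = 12.91 + 2·21.75 = 56.41 kips → 28.2 kips.
Block shear: A_gv = 1.445, A_nv = 0.957, A_nt = 0.1367 in²; R_n = min(0.6F_uA_nv, 0.6F_yA_gv) + U_bs·F_u·A_nt = 39.15 kips → 19.6 kips.
Bolt shear governs: 15.9 kips.

15.9 kips (bolt shear governs)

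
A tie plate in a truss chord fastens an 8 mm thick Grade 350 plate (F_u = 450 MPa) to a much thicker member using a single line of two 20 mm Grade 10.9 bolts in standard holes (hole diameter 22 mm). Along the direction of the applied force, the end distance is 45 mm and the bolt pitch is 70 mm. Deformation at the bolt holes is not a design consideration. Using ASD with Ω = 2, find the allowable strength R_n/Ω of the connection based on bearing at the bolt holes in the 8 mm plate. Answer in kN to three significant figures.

Per bolt r_n = 1.5 l_c t F_u ≤ 3.0 d t F_u; upper limit = 3.0 × 20 × 8 × 450 / 1000 = 216 kN.
Edge bolt: l_c = 45 − 22/2 = 34 mm → 1.5 × 34 × 8 × 450 / 1000 = 183.6 → r_n = 183.6 kN.
Interior bolts: l_c = 70 − 22 = 48 mm → 1.5 × 48 × 8 × 450 / 1000 = 259.2 → r_n = 216 kN.
R_n = 1 × 183.6 + 1 × 216 = 399.6 kN.
Allowable strength R_n/Ω = 399.6 / 2 = 200 kN.

200 kN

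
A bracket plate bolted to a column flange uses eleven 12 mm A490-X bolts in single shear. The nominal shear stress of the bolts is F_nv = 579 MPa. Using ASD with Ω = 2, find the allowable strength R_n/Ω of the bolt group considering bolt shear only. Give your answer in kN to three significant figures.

A_b = π × 12² / 4 = 113.1 mm².
R_n = F_nv · A_b · n · n_s = 579 × 113.1 × 11 × 1 / 1000 = 720.3 kN.
Allowable strength R_n/Ω = 720.3 / 2 = 360 kN.

360 kN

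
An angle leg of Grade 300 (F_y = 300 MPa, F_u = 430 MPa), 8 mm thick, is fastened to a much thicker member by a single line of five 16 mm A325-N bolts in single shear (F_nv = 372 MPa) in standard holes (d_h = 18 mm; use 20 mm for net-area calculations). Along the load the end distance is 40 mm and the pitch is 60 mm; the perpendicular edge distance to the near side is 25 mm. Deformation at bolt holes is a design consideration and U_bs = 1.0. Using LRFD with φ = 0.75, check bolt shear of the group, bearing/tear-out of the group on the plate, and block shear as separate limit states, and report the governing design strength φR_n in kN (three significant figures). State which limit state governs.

280 kN (bolt shear governs)

Bolt shear: A_b = π·16²/4 = 201.1 mm²; R_n = 372 × 201.1 × 5 × 1 / 1000 = 374 kN → 0.75 × 374 = 280 kN.
Bearing: edge l_c = 31, r_n = 128 kN; interior l_c = 42, r_n = 132.1 kN; R_n = 128 + 4·132.1 = 656.4 kN → 492 kN.
Block shear: A_gv = 2240, A_nv = 1520, A_nt = 120 mm²; R_n = min(0.6F_uA_nv, 0.6F_yA_gv) + U_bs·F_u·A_nt = 443.8 kN → 333 kN.
Bolt shear governs: 280 kN.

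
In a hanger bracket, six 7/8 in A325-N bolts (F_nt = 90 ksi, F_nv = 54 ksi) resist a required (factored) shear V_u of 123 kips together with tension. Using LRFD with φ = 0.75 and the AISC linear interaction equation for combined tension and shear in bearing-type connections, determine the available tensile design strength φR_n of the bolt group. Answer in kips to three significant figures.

A_b = π·0.875²/4 = 0.6013 in²; f_rv = 123 / (6 × 0.6013) = 34.09 ksi.
F'_nt = 1.3 F_nt − (F_nt / φF_nv) f_rv = 1.3·90 − (90/(0.75·54))·34.09 = 41.24 ksi, capped at F_nt → F'_nt = 41.24 ksi.
R_n = F'_nt · A_b · n = 41.24 × 0.6013 × 6 = 148.8 kips.
Design strength φR_n = 0.75 × 148.8 = 112 kips.

112 kips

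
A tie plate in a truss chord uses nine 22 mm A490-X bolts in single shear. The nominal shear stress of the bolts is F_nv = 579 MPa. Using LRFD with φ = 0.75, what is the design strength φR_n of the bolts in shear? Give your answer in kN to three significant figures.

A_b = π × 22² / 4 = 380.1 mm².
R_n = F_nv · A_b · n · n_s = 579 × 380.1 × 9 × 1 / 1000 = 1981 kN.
Design strength φR_n = 0.75 × 1981 = 1490 kN.

1490 kN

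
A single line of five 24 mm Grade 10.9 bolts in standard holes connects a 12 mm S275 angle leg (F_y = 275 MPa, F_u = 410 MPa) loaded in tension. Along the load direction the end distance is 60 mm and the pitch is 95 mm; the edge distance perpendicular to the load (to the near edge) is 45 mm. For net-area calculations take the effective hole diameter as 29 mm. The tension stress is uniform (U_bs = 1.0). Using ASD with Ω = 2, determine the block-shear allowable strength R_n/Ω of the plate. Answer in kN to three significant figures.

Shear plane L_v = 60 + 4·95 = 440 mm; A_gv = 440 × 12 = 5280 mm².
A_nv = (440 − 4.5·29) × 12 = 3714 mm².
A_nt = (45 − 0.5·29) × 12 = 366 mm².
0.6 F_u A_nv = 913.6 kN; 0.6 F_y A_gv = 871.2 kN → shear yielding governs the shear term.
R_n = 871.2 + 1.0 × 410 × 366 / 1000 = 1021 kN.
Allowable strength R_n/Ω = 1021 / 2 = 511 kN.

511 kN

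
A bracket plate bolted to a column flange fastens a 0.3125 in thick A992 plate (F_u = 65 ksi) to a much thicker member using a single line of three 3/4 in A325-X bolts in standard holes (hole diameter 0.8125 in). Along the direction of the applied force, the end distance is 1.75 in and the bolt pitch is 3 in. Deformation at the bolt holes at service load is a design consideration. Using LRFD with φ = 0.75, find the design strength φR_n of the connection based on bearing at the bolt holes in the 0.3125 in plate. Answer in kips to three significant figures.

79.4 kips

Per bolt r_n = 1.2 l_c t F_u ≤ 2.4 d t F_u; upper limit = 2.4 × 0.75 × 0.3125 × 65 = 36.56 kips.
Edge bolt: l_c = 1.75 − 0.8125/2 = 1.344 in → 1.2 × 1.344 × 0.3125 × 65 = 32.75 → r_n = 32.75 kips.
Interior bolts: l_c = 3 − 0.8125 = 2.188 in → 1.2 × 2.188 × 0.3125 × 65 = 53.32 → r_n = 36.56 kips.
R_n = 1 × 32.75 + 2 × 36.56 = 105.9 kips.
Design strength φR_n = 0.75 × 105.9 = 79.4 kips.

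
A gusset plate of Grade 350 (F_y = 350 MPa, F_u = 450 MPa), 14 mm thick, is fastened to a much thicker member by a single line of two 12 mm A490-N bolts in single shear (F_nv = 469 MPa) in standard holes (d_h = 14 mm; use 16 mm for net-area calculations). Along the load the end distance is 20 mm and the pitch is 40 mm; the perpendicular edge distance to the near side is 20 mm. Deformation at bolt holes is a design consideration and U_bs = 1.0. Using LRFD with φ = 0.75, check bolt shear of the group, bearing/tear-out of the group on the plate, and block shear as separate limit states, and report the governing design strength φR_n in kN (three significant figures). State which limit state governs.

79.6 kN (bolt shear governs)

Bolt shear: A_b = π·12²/4 = 113.1 mm²; R_n = 469 × 113.1 × 2 × 1 / 1000 = 106.1 kN → 0.75 × 106.1 = 79.6 kN.
Bearing: edge l_c = 13, r_n = 98.28 kN; interior l_c = 26, r_n = 181.4 kN; R_n = 98.28 + 1·181.4 = 279.7 kN → 210 kN.
Block shear: A_gv = 840, A_nv = 504, A_nt = 168 mm²; R_n = min(0.6F_uA_nv, 0.6F_yA_gv) + U_bs·F_u·A_nt = 211.7 kN → 159 kN.
Bolt shear governs: 79.6 kN.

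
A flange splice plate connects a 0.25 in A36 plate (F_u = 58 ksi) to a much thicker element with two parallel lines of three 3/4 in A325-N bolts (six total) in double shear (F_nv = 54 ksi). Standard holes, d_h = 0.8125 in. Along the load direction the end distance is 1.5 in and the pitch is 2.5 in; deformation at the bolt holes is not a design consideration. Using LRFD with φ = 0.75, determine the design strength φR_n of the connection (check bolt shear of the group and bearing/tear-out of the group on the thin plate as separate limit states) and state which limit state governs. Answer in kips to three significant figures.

Bolt shear: A_b = π·0.75²/4 = 0.4418 in²; R_n = 54 × 0.4418 × 6 × 2 = 286.3 kips → 0.75 × 286.3 = 215 kips.
Bearing (1.5 l_c t F_u ≤ 3.0 d t F_u): upper limit = 3.0·0.75·0.25·58 = 32.62 kips.
  Edge l_c = 1.5 − 0.8125/2 = 1.094 → r_n = 23.79 kips; interior l_c = 2.5 − 0.8125 = 1.688 → r_n = 32.62 kips.
  R_n,bearing = 2·23.79 + 4·32.62 = 178.1 kips → 0.75 × 178.1 = 134 kips.
Bearing governs: 134 kips.

134 kips (bearing governs)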